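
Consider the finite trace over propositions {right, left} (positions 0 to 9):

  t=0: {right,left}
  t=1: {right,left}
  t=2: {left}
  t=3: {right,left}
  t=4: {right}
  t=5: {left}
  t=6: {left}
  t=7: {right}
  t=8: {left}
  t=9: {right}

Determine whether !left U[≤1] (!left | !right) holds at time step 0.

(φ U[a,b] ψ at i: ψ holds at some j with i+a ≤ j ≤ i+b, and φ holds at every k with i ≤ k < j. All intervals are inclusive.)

No

Need some j in [0,1] with (!left | !right), and !left at every k in [0,j-1].
  j=0: (!left | !right) false.
  j=1: (!left | !right) false.
No j in the window works → until fails.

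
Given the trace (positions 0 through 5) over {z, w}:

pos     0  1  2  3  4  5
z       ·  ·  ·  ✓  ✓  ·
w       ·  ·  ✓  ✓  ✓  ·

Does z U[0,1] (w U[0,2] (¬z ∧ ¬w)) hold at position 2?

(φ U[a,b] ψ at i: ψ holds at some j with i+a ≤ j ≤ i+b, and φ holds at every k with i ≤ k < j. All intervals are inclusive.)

No

Need some j in [2,3] with (w U[0,2] (¬z ∧ ¬w)), and z at every k in [2,j-1].
  j=2: (w U[0,2] (¬z ∧ ¬w)) — fails.
  j=3: (w U[0,2] (¬z ∧ ¬w)) holds, but z fails at k=2 → not this j.
No j in the window works → until fails.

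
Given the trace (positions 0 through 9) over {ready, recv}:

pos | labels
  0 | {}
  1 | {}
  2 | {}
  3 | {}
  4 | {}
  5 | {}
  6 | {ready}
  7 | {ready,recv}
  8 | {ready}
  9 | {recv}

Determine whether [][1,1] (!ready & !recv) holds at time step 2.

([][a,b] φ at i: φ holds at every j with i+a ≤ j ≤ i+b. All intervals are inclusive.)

Yes

Check (!ready & !recv) at every j in [3,3]:
  j=3: true
All positions satisfy it → formula holds.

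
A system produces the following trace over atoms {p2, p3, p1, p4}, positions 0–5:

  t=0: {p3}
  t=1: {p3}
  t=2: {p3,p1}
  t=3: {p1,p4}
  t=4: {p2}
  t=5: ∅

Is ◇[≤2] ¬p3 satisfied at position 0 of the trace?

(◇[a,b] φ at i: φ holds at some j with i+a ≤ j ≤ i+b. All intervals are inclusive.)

No

Check ¬p3 at each j in [0,2]:
  j=0: false
  j=1: false
  j=2: false
No position in the window satisfies it → formula fails.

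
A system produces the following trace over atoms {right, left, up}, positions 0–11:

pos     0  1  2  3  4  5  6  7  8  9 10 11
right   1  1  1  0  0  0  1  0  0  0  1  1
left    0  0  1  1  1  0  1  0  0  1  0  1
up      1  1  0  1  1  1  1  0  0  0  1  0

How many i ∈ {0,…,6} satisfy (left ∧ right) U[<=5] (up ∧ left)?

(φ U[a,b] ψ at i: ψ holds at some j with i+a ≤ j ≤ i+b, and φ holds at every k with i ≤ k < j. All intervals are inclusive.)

Evaluate at each i in [0,6]:
  i=0: ✗ (lhs fails at k=0 before rhs at j=3)
  i=1: ✗ (lhs fails at k=1 before rhs at j=3)
  i=2: ✓ (rhs at j=3; lhs holds on [2,2])
  i=3: ✓ (rhs at j=3)
  i=4: ✓ (rhs at j=4)
  i=5: ✗ (lhs fails at k=5 before rhs at j=6)
  i=6: ✓ (rhs at j=6)
Positions where it holds: {2, 3, 4, 6} → 4.

4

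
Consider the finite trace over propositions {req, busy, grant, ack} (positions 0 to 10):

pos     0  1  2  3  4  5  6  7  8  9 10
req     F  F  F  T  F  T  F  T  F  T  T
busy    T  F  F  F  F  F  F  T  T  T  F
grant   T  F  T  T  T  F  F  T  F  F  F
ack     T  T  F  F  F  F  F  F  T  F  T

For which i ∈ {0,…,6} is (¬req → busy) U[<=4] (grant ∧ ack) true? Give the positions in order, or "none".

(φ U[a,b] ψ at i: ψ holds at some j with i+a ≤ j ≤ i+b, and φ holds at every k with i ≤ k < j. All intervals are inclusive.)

0

Evaluate at each i in [0,6]:
  i=0: ✓ (rhs at j=0)
  i=1: ✗ (no rhs in [1,5])
  i=2: ✗ (no rhs in [2,6])
  i=3: ✗ (no rhs in [3,7])
  i=4: ✗ (no rhs in [4,8])
  i=5: ✗ (no rhs in [5,9])
  i=6: ✗ (no rhs in [6,10])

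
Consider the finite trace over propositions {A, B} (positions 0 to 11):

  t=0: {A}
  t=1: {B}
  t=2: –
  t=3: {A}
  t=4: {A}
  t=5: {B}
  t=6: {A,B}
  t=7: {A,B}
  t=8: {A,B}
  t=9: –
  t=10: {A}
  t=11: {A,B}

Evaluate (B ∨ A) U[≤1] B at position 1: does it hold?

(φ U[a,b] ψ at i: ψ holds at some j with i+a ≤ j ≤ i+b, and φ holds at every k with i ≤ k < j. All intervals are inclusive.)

True

Need some j in [1,2] with B, and (B ∨ A) at every k in [1,j-1].
  j=1: B holds; no prefix to check → satisfied.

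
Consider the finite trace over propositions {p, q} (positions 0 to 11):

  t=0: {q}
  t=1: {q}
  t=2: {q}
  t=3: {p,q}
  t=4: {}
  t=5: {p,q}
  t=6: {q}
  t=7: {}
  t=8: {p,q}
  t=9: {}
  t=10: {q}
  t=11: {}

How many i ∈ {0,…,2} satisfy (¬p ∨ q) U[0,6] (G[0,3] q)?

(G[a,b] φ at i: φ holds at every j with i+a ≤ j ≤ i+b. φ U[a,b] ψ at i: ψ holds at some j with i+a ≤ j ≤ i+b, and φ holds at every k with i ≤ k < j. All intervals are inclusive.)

1

Evaluate at each i in [0,2]:
  i=0: ✓ (rhs at j=0)
  i=1: ✗ (no rhs in [1,7])
  i=2: ✗ (no rhs in [2,8])
Positions where it holds: {0} → 1.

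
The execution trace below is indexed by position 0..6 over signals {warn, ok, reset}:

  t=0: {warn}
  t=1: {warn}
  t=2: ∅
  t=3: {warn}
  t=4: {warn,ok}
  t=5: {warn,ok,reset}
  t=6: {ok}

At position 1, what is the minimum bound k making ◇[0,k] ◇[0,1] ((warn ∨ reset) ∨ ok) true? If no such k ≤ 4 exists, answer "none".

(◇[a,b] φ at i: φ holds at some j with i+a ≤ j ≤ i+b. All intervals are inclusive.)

Scan j = 1,2,… for ◇[0,1] ((warn ∨ reset) ∨ ok):
  j=1: holds
First hit at j=1, so smallest k = 1-1 = 0.

0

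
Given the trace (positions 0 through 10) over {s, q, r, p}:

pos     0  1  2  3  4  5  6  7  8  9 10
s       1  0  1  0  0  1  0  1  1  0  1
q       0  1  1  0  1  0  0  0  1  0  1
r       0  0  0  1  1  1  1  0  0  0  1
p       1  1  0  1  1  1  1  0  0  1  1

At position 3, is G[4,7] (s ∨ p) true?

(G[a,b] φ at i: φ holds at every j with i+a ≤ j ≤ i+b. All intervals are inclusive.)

Check (s ∨ p) at every j in [7,10]:
  j=7: true
  j=8: true
  j=9: true
  j=10: true
All positions satisfy it → formula holds.

Holds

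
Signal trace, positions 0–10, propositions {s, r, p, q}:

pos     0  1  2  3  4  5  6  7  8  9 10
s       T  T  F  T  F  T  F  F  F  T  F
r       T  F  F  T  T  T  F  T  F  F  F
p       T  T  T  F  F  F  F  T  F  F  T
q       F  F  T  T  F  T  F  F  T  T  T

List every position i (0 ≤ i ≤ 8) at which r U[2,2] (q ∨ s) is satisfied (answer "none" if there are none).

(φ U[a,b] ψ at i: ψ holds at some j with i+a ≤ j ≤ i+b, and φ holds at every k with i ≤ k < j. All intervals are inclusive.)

Evaluate at each i in [0,8]:
  i=0: ✗ (lhs fails at k=1 before rhs at j=2)
  i=1: ✗ (lhs fails at k=1 before rhs at j=3)
  i=2: ✗ (no rhs in [4,4])
  i=3: ✓ (rhs at j=5; lhs holds on [3,4])
  i=4: ✗ (no rhs in [6,6])
  i=5: ✗ (no rhs in [7,7])
  i=6: ✗ (lhs fails at k=6 before rhs at j=8)
  i=7: ✗ (lhs fails at k=8 before rhs at j=9)
  i=8: ✗ (lhs fails at k=8 before rhs at j=10)

3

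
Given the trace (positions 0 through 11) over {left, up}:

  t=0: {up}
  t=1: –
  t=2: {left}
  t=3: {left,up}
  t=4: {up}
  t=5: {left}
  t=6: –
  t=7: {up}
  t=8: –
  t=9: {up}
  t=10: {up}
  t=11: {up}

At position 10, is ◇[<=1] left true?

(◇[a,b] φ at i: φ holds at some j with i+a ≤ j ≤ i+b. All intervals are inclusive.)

Check left at each j in [10,11]:
  j=10: false
  j=11: false
No position in the window satisfies it → formula fails.

No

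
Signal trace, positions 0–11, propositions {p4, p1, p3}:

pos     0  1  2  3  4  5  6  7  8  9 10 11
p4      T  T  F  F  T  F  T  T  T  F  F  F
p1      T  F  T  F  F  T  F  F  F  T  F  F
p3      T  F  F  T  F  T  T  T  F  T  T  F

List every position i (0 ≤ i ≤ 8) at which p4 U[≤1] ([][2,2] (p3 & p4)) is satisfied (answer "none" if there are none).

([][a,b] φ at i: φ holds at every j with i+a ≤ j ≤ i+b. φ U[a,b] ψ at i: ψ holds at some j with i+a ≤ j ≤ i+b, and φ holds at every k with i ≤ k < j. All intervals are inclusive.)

Evaluate at each i in [0,8]:
  i=0: ✗ (no rhs in [0,1])
  i=1: ✗ (no rhs in [1,2])
  i=2: ✗ (no rhs in [2,3])
  i=3: ✗ (lhs fails at k=3 before rhs at j=4)
  i=4: ✓ (rhs at j=4)
  i=5: ✓ (rhs at j=5)
  i=6: ✗ (no rhs in [6,7])
  i=7: ✗ (no rhs in [7,8])
  i=8: ✗ (no rhs in [8,9])

4, 5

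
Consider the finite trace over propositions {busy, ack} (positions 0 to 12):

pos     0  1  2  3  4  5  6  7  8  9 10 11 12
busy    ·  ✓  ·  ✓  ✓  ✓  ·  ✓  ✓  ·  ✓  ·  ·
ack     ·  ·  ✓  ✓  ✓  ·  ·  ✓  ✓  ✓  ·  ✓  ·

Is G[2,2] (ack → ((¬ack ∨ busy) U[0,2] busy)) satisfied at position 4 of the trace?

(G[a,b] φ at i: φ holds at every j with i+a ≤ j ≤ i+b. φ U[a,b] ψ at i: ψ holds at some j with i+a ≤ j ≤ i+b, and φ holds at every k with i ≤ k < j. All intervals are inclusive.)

Check (ack → ((¬ack ∨ busy) U[0,2] busy)) at every j in [6,6]:
  j=6: antecedent false → ✓
All positions satisfy it → formula holds.

Holds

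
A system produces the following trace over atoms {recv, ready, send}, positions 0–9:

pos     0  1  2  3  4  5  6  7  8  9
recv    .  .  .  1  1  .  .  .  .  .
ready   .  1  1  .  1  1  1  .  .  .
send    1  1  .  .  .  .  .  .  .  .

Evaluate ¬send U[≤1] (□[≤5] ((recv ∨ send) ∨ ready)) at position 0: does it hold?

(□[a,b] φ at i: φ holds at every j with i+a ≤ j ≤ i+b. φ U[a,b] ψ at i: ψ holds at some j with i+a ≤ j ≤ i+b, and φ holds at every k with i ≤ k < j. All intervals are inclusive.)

Yes

Need some j in [0,1] with □[≤5] ((recv ∨ send) ∨ ready), and ¬send at every k in [0,j-1].
  j=0: □[≤5] ((recv ∨ send) ∨ ready) holds; no prefix to check → satisfied.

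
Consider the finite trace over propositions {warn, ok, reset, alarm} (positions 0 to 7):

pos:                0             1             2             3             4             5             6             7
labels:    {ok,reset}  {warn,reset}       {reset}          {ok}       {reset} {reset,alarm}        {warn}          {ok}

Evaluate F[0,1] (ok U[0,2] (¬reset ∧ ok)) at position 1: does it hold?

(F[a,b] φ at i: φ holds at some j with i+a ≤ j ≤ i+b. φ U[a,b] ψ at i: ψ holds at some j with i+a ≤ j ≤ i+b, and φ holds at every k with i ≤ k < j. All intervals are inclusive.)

No

Check (ok U[0,2] (¬reset ∧ ok)) at each j in [1,2]:
  j=1: fails
  j=2: fails
No position in the window satisfies it → formula fails.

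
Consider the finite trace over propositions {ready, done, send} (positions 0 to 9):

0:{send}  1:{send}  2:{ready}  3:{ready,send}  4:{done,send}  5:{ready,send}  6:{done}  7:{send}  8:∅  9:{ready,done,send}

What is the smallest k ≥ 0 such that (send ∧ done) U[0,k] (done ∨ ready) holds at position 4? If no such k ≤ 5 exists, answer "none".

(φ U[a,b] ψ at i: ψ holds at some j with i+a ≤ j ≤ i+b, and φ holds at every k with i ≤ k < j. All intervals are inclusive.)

0

Need earliest j ≥ 4 with (done ∨ ready), and (send ∧ done) at every k in [4,j-1].
  j=4: rhs holds (empty prefix). k = 0.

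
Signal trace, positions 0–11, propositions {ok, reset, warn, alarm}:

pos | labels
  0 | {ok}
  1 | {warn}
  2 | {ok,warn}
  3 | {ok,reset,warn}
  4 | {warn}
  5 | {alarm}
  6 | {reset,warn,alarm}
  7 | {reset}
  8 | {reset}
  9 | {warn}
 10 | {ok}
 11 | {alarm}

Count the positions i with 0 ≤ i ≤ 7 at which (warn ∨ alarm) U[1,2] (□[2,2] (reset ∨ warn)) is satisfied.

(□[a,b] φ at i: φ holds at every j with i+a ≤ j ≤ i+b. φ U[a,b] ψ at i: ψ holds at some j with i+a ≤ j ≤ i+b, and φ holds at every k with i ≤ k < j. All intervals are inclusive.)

Evaluate at each i in [0,7]:
  i=0: ✗ (lhs fails at k=0 before rhs at j=1)
  i=1: ✓ (rhs at j=2; lhs holds on [1,1])
  i=2: ✓ (rhs at j=4; lhs holds on [2,3])
  i=3: ✓ (rhs at j=4; lhs holds on [3,3])
  i=4: ✓ (rhs at j=5; lhs holds on [4,4])
  i=5: ✓ (rhs at j=6; lhs holds on [5,5])
  i=6: ✓ (rhs at j=7; lhs holds on [6,6])
  i=7: ✗ (no rhs in [8,9])
Positions where it holds: {1, 2, 3, 4, 5, 6} → 6.

6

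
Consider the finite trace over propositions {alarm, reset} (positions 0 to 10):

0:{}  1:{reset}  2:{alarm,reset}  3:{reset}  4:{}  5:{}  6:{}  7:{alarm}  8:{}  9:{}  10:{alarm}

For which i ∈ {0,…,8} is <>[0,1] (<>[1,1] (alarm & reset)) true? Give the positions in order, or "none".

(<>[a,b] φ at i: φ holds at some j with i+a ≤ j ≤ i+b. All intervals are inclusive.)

0, 1

Evaluate at each i in [0,8]:
  i=0: ✓ (witness j=1)
  i=1: ✓ (witness j=1)
  i=2: ✗ (none in [2,3])
  i=3: ✗ (none in [3,4])
  i=4: ✗ (none in [4,5])
  i=5: ✗ (none in [5,6])
  i=6: ✗ (none in [6,7])
  i=7: ✗ (none in [7,8])
  i=8: ✗ (none in [8,9])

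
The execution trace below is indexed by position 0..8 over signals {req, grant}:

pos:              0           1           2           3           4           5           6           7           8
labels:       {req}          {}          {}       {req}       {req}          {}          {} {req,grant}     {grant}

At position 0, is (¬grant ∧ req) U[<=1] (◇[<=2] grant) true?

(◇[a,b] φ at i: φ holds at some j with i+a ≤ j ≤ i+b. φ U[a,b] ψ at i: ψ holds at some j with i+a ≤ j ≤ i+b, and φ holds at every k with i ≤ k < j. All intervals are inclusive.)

Need some j in [0,1] with ◇[<=2] grant, and (¬grant ∧ req) at every k in [0,j-1].
  j=0: ◇[<=2] grant — fails (none in [0,2]).
  j=1: ◇[<=2] grant — fails (none in [1,3]).
No j in the window works → until fails.

Does not hold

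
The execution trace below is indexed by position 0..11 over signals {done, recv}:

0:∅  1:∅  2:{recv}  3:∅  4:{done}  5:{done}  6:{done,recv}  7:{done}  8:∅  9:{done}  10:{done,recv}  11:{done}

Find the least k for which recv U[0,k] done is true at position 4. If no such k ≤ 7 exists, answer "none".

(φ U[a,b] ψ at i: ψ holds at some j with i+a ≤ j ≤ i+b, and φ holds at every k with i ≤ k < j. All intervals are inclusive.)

0

Need earliest j ≥ 4 with done, and recv at every k in [4,j-1].
  j=4: rhs holds (empty prefix). k = 0.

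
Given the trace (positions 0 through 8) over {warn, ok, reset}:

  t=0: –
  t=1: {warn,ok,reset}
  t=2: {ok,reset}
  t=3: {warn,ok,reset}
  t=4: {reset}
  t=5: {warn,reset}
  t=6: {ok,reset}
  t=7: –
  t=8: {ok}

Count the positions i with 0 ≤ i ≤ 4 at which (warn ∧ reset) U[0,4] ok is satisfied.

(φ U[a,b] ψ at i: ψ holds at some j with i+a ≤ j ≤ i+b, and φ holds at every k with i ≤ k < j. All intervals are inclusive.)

Evaluate at each i in [0,4]:
  i=0: ✗ (lhs fails at k=0 before rhs at j=1)
  i=1: ✓ (rhs at j=1)
  i=2: ✓ (rhs at j=2)
  i=3: ✓ (rhs at j=3)
  i=4: ✗ (lhs fails at k=4 before rhs at j=6)
Positions where it holds: {1, 2, 3} → 3.

3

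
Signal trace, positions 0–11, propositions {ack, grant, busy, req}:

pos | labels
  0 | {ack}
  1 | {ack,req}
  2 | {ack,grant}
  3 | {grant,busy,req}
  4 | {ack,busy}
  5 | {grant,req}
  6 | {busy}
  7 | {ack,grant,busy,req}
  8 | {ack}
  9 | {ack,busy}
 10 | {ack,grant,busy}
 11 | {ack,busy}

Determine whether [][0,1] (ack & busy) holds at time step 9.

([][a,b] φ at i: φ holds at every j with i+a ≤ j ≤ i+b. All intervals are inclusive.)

Check (ack & busy) at every j in [9,10]:
  j=9: true
  j=10: true
All positions satisfy it → formula holds.

True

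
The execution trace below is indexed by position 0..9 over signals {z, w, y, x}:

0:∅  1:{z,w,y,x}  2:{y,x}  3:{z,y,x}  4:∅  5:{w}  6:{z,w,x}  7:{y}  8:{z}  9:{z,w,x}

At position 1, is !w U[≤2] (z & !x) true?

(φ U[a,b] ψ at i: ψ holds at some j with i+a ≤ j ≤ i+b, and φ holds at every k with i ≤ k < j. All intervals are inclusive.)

Need some j in [1,3] with (z & !x), and !w at every k in [1,j-1].
  j=1: (z & !x) false.
  j=2: (z & !x) false.
  j=3: (z & !x) false.
No j in the window works → until fails.

Does not hold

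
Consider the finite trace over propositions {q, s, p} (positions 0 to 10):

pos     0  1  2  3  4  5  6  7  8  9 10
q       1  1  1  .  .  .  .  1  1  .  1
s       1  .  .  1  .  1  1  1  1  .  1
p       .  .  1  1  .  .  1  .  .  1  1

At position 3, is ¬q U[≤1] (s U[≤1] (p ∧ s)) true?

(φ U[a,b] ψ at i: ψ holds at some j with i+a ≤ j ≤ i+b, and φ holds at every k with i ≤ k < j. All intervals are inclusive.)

Need some j in [3,4] with (s U[≤1] (p ∧ s)), and ¬q at every k in [3,j-1].
  j=3: (s U[≤1] (p ∧ s)) holds; no prefix to check → satisfied.

Yes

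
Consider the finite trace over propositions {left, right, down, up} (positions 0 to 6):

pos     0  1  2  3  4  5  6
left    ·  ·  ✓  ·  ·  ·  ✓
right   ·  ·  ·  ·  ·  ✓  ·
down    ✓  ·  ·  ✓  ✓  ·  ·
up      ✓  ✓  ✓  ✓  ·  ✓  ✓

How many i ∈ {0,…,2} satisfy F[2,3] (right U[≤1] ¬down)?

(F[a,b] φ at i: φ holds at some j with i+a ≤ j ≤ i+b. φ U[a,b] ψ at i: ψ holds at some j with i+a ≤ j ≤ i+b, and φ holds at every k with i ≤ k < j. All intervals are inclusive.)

Evaluate at each i in [0,2]:
  i=0: ✓ (witness j=2)
  i=1: ✗ (none in [3,4])
  i=2: ✓ (witness j=5)
Positions where it holds: {0, 2} → 2.

2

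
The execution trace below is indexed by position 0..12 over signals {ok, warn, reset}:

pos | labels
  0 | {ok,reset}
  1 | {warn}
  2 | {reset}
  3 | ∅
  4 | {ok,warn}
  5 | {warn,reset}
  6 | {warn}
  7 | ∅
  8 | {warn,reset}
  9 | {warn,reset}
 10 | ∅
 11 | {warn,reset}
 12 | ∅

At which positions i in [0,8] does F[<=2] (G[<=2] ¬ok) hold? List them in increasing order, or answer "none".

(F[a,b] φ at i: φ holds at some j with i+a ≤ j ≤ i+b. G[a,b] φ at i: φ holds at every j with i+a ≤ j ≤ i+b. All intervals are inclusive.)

Evaluate at each i in [0,8]:
  i=0: ✓ (witness j=1)
  i=1: ✓ (witness j=1)
  i=2: ✗ (none in [2,4])
  i=3: ✓ (witness j=5)
  i=4: ✓ (witness j=5)
  i=5: ✓ (witness j=5)
  i=6: ✓ (witness j=6)
  i=7: ✓ (witness j=7)
  i=8: ✓ (witness j=8)

0, 1, 3, 4, 5, 6, 7, 8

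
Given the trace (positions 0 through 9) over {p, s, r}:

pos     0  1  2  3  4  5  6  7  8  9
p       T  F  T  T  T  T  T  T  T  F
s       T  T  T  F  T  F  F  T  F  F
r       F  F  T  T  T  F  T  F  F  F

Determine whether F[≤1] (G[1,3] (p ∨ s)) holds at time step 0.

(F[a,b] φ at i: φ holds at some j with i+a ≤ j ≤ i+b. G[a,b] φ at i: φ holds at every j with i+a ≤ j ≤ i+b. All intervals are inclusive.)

Check G[1,3] (p ∨ s) at each j in [0,1]:
  j=0: holds on [1,3]
  j=1: holds on [2,4]
Found at j=0 → formula holds.

Holds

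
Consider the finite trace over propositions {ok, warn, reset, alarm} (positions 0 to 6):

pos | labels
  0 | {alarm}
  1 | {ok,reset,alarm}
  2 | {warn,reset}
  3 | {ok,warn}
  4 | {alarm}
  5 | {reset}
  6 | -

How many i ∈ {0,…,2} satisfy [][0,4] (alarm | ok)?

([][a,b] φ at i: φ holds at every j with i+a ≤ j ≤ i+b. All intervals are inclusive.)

Evaluate at each i in [0,2]:
  i=0: ✗ (fails at j=2)
  i=1: ✗ (fails at j=2)
  i=2: ✗ (fails at j=2)
Positions where it holds: {} → 0.

0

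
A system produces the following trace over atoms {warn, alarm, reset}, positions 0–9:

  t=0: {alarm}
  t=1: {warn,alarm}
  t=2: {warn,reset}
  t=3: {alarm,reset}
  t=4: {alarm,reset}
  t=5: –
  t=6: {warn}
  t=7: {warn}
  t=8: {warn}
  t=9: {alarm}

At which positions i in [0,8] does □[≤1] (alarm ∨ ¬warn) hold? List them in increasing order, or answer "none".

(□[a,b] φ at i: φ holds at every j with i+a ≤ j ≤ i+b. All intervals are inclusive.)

Evaluate at each i in [0,8]:
  i=0: ✓ (all of [0,1])
  i=1: ✗ (fails at j=2)
  i=2: ✗ (fails at j=2)
  i=3: ✓ (all of [3,4])
  i=4: ✓ (all of [4,5])
  i=5: ✗ (fails at j=6)
  i=6: ✗ (fails at j=6)
  i=7: ✗ (fails at j=7)
  i=8: ✗ (fails at j=8)

0, 3, 4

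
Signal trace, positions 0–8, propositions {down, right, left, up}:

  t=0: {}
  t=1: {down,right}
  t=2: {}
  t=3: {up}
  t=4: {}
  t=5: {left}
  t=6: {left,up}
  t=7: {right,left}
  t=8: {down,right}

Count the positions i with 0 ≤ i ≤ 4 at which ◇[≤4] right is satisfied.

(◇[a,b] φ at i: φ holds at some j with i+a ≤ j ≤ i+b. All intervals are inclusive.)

4

Evaluate at each i in [0,4]:
  i=0: ✓ (witness j=1)
  i=1: ✓ (witness j=1)
  i=2: ✗ (none in [2,6])
  i=3: ✓ (witness j=7)
  i=4: ✓ (witness j=7)
Positions where it holds: {0, 1, 3, 4} → 4.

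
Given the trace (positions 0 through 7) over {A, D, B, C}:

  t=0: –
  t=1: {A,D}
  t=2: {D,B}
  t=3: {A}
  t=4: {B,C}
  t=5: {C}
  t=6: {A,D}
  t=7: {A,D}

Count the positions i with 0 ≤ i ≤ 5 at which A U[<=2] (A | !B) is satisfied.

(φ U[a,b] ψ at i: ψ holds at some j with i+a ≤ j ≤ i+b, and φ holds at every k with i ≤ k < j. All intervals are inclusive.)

Evaluate at each i in [0,5]:
  i=0: ✓ (rhs at j=0)
  i=1: ✓ (rhs at j=1)
  i=2: ✗ (lhs fails at k=2 before rhs at j=3)
  i=3: ✓ (rhs at j=3)
  i=4: ✗ (lhs fails at k=4 before rhs at j=5)
  i=5: ✓ (rhs at j=5)
Positions where it holds: {0, 1, 3, 5} → 4.

4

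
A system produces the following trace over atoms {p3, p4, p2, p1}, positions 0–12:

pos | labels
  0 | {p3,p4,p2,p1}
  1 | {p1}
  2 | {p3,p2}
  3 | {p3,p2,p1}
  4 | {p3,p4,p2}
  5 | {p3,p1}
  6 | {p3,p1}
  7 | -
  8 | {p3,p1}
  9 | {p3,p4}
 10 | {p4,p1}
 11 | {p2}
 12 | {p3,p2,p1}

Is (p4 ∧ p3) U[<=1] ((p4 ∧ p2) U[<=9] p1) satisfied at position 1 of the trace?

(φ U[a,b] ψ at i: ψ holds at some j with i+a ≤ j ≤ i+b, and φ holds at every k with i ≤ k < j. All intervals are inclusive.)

Need some j in [1,2] with ((p4 ∧ p2) U[<=9] p1), and (p4 ∧ p3) at every k in [1,j-1].
  j=1: ((p4 ∧ p2) U[<=9] p1) holds; no prefix to check → satisfied.

Holds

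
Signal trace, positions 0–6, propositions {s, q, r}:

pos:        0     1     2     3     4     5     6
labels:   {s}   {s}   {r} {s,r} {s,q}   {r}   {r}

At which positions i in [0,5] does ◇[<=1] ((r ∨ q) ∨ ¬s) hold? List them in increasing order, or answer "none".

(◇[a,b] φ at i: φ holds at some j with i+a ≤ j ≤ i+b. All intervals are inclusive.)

Evaluate at each i in [0,5]:
  i=0: ✗ (none in [0,1])
  i=1: ✓ (witness j=2)
  i=2: ✓ (witness j=2)
  i=3: ✓ (witness j=3)
  i=4: ✓ (witness j=4)
  i=5: ✓ (witness j=5)

1, 2, 3, 4, 5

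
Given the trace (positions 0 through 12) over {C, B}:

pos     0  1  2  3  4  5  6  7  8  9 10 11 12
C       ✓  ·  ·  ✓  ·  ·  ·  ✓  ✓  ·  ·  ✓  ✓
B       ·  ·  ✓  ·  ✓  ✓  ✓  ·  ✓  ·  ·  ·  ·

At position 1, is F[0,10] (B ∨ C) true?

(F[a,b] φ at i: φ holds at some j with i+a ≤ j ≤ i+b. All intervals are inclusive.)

Check (B ∨ C) at each j in [1,11]:
  j=1: false
  j=2: true
  j=3: true
  j=4: true
  j=5: true
  j=6: true
  j=7: true
  j=8: true
  j=9: false
  j=10: false
  j=11: true
Found at j=2 → formula holds.

Holds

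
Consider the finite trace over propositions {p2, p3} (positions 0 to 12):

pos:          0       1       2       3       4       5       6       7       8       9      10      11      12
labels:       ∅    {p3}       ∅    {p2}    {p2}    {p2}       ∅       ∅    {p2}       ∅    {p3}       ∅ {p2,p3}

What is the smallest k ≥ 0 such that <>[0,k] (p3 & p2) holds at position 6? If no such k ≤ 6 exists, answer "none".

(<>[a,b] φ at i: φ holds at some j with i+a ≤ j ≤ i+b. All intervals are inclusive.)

6

Scan j = 6,7,… for (p3 & p2):
  j=6: fails
  j=7: fails
  j=8: fails
  j=9: fails
  j=10: fails
  j=11: fails
  j=12: holds
First hit at j=12, so smallest k = 12-6 = 6.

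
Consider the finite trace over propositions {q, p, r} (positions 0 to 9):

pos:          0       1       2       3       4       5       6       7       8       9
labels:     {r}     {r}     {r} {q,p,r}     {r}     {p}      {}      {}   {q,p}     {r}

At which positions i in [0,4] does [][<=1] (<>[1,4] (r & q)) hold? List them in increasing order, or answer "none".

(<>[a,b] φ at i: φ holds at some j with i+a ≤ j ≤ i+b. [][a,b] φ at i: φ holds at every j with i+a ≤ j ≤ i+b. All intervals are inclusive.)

Evaluate at each i in [0,4]:
  i=0: ✓ (all of [0,1])
  i=1: ✓ (all of [1,2])
  i=2: ✗ (fails at j=3)
  i=3: ✗ (fails at j=3)
  i=4: ✗ (fails at j=4)

0, 1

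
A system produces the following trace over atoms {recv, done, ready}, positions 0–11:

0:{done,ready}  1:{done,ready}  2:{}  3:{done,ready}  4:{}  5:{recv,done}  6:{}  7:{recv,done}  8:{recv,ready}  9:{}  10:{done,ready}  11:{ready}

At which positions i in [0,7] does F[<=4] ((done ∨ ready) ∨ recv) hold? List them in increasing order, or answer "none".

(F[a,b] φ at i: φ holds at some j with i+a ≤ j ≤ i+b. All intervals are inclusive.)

Evaluate at each i in [0,7]:
  i=0: ✓ (witness j=0)
  i=1: ✓ (witness j=1)
  i=2: ✓ (witness j=3)
  i=3: ✓ (witness j=3)
  i=4: ✓ (witness j=5)
  i=5: ✓ (witness j=5)
  i=6: ✓ (witness j=7)
  i=7: ✓ (witness j=7)

0, 1, 2, 3, 4, 5, 6, 7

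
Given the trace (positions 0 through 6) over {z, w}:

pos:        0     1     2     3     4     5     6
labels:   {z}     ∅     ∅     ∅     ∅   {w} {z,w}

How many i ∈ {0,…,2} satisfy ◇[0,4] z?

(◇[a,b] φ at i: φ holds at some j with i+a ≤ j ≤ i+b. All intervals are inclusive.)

Evaluate at each i in [0,2]:
  i=0: ✓ (witness j=0)
  i=1: ✗ (none in [1,5])
  i=2: ✓ (witness j=6)
Positions where it holds: {0, 2} → 2.

2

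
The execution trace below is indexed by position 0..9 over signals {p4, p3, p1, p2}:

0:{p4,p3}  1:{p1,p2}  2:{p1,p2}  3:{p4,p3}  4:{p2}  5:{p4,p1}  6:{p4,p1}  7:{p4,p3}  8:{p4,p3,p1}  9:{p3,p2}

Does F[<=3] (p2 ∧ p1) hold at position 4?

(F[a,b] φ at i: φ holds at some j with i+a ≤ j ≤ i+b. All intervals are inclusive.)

Check (p2 ∧ p1) at each j in [4,7]:
  j=4: false
  j=5: false
  j=6: false
  j=7: false
No position in the window satisfies it → formula fails.

Does not hold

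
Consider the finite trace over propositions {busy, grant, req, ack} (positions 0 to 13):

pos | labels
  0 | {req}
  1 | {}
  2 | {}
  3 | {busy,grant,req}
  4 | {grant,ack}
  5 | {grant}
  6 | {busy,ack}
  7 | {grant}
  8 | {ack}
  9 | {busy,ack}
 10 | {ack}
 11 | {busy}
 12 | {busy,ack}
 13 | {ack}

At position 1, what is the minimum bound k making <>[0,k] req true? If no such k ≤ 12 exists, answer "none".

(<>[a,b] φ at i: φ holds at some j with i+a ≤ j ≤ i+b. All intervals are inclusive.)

2

Scan j = 1,2,… for req:
  j=1: fails
  j=2: fails
  j=3: holds
First hit at j=3, so smallest k = 3-1 = 2.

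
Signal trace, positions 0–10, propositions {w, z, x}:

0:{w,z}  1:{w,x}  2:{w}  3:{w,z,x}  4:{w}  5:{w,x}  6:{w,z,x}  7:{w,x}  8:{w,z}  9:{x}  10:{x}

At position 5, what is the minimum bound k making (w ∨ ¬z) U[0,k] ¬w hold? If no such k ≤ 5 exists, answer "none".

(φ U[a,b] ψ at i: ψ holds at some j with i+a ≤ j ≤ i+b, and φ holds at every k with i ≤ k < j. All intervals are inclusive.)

Need earliest j ≥ 5 with ¬w, and (w ∨ ¬z) at every k in [5,j-1].
  j=5: rhs fails.
  j=6: rhs fails.
  j=7: rhs fails.
  j=8: rhs fails.
  j=9: rhs holds; lhs holds on [5,8]. k = 4.

4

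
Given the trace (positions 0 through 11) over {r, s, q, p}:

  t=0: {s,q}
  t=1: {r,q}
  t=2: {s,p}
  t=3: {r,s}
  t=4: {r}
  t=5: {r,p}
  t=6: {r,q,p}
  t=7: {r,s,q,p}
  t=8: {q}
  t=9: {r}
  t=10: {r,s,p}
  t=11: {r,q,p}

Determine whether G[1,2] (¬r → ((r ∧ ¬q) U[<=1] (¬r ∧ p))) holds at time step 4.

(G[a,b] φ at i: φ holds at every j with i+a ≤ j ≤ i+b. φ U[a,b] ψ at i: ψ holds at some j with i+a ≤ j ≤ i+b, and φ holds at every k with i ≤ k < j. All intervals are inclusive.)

Check (¬r → ((r ∧ ¬q) U[<=1] (¬r ∧ p))) at every j in [5,6]:
  j=5: antecedent false → ✓
  j=6: antecedent false → ✓
All positions satisfy it → formula holds.

True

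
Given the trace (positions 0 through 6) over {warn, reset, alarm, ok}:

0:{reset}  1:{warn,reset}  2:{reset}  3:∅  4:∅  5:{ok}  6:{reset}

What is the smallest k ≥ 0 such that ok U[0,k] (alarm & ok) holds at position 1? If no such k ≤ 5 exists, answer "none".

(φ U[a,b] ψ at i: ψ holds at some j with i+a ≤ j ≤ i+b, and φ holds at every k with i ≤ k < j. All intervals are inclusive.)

none

Need earliest j ≥ 1 with (alarm & ok), and ok at every k in [1,j-1].
  j=1: rhs fails.
  j=2: rhs fails.
  j=3: rhs fails.
  j=4: rhs fails.
  j=5: rhs fails.
  j=6: rhs fails.
No witness within the range → none.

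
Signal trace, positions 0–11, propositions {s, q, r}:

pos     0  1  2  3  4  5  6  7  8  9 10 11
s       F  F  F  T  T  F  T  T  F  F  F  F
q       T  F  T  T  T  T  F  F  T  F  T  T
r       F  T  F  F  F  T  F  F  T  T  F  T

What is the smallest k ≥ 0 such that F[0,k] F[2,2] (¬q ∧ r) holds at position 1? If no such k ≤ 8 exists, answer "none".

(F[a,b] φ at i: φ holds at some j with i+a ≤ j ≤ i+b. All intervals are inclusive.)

Scan j = 1,2,… for F[2,2] (¬q ∧ r):
  j=1: fails
  j=2: fails
  j=3: fails
  j=4: fails
  j=5: fails
  j=6: fails
  j=7: holds
First hit at j=7, so smallest k = 7-1 = 6.

6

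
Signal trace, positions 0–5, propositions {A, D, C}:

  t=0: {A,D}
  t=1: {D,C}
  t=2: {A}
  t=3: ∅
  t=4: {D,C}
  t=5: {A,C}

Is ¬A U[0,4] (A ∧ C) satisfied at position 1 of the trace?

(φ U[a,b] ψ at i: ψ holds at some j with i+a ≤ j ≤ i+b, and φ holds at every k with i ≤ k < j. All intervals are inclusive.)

Need some j in [1,5] with (A ∧ C), and ¬A at every k in [1,j-1].
  j=1: (A ∧ C) false.
  j=2: (A ∧ C) false.
  j=3: (A ∧ C) false.
  j=4: (A ∧ C) false.
  j=5: (A ∧ C) holds, but ¬A fails at k=2 → not this j.
No j in the window works → until fails.

No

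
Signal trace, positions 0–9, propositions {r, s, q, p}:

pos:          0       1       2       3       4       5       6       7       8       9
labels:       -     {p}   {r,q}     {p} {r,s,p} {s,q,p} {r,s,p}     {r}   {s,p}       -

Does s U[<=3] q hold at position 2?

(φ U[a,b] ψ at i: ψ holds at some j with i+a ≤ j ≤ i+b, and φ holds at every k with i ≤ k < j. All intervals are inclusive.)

Yes

Need some j in [2,5] with q, and s at every k in [2,j-1].
  j=2: q holds; no prefix to check → satisfied.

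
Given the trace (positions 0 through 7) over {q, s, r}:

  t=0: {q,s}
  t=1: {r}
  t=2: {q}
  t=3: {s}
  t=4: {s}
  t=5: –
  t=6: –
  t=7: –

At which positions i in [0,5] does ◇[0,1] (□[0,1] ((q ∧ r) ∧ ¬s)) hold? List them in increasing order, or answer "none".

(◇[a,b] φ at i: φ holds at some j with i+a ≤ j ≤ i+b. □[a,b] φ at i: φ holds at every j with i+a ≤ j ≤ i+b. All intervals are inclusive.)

Evaluate at each i in [0,5]:
  i=0: ✗ (none in [0,1])
  i=1: ✗ (none in [1,2])
  i=2: ✗ (none in [2,3])
  i=3: ✗ (none in [3,4])
  i=4: ✗ (none in [4,5])
  i=5: ✗ (none in [5,6])

none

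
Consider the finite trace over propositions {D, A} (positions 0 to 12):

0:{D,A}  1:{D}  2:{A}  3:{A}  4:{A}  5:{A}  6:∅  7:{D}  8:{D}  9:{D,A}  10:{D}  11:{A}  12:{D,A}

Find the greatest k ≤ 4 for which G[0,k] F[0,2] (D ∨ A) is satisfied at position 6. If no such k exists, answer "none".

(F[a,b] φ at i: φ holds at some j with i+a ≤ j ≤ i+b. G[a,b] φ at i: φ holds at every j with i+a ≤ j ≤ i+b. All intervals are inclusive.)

4

F[0,2] (D ∨ A) must hold from j=6 onward; find where it first fails.
  j=6: holds
  j=7: holds
  j=8: holds
  j=9: holds
  j=10: holds
Holds through j=10; largest k = 4.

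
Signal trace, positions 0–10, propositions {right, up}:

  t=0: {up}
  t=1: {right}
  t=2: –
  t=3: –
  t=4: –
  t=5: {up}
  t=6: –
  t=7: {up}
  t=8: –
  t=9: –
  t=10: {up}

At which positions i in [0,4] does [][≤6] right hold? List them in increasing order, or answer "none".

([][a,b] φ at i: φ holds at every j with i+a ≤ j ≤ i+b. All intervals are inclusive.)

none

Evaluate at each i in [0,4]:
  i=0: ✗ (fails at j=0)
  i=1: ✗ (fails at j=2)
  i=2: ✗ (fails at j=2)
  i=3: ✗ (fails at j=3)
  i=4: ✗ (fails at j=4)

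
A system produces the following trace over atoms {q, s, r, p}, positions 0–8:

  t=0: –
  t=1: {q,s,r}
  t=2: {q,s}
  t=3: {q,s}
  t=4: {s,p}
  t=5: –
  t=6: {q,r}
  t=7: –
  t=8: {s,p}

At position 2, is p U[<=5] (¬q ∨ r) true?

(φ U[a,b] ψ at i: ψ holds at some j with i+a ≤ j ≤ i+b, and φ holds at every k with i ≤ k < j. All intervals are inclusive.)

No

Need some j in [2,7] with (¬q ∨ r), and p at every k in [2,j-1].
  j=2: (¬q ∨ r) false.
  j=3: (¬q ∨ r) false.
  j=4: (¬q ∨ r) holds, but p fails at k=2 → not this j.
  j=5: (¬q ∨ r) holds, but p fails at k=2 → not this j.
  j=6: (¬q ∨ r) holds, but p fails at k=2 → not this j.
  j=7: (¬q ∨ r) holds, but p fails at k=2 → not this j.
No j in the window works → until fails.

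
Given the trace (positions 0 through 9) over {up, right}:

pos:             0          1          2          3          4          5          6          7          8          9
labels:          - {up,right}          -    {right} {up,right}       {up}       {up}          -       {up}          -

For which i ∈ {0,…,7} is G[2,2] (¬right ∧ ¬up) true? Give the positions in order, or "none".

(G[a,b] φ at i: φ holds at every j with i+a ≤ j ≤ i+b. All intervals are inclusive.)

Evaluate at each i in [0,7]:
  i=0: ✓ (all of [2,2])
  i=1: ✗ (fails at j=3)
  i=2: ✗ (fails at j=4)
  i=3: ✗ (fails at j=5)
  i=4: ✗ (fails at j=6)
  i=5: ✓ (all of [7,7])
  i=6: ✗ (fails at j=8)
  i=7: ✓ (all of [9,9])

0, 5, 7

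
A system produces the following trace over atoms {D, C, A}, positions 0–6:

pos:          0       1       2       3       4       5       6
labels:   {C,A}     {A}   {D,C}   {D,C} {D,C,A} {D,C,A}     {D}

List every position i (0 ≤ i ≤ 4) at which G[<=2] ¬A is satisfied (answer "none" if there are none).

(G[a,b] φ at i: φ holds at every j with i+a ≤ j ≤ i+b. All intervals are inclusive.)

none

Evaluate at each i in [0,4]:
  i=0: ✗ (fails at j=0)
  i=1: ✗ (fails at j=1)
  i=2: ✗ (fails at j=4)
  i=3: ✗ (fails at j=4)
  i=4: ✗ (fails at j=4)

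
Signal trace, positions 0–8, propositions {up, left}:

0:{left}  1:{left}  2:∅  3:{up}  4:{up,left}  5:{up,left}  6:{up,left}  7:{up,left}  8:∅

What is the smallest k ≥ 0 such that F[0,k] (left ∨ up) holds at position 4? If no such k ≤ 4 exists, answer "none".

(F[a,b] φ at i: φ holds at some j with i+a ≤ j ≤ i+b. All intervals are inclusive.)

Scan j = 4,5,… for (left ∨ up):
  j=4: holds
First hit at j=4, so smallest k = 4-4 = 0.

0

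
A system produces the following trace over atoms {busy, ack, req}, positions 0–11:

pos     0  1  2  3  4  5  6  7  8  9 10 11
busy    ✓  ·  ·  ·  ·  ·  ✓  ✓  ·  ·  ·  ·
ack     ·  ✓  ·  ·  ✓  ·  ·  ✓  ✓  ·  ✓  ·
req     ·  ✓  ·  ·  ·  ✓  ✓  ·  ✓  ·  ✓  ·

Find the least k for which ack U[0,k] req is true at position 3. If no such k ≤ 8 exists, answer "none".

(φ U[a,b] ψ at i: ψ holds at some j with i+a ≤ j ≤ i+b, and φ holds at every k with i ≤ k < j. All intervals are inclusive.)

Need earliest j ≥ 3 with req, and ack at every k in [3,j-1].
  j=3: rhs fails.
  j=4: rhs fails.
  j=5: rhs holds but lhs fails at k=3.
  j=6: rhs holds but lhs fails at k=3.
  j=7: rhs fails.
  j=8: rhs holds but lhs fails at k=3.
  j=9: rhs fails.
  j=10: rhs holds but lhs fails at k=3.
  j=11: rhs fails.
No witness within the range → none.

none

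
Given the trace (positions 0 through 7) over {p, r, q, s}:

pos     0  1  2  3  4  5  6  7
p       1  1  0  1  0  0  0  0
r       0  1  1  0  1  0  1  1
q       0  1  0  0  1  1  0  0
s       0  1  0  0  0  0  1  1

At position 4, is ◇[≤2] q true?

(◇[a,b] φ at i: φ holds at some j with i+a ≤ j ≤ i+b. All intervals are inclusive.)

Check q at each j in [4,6]:
  j=4: true
  j=5: true
  j=6: false
Found at j=4 → formula holds.

Holds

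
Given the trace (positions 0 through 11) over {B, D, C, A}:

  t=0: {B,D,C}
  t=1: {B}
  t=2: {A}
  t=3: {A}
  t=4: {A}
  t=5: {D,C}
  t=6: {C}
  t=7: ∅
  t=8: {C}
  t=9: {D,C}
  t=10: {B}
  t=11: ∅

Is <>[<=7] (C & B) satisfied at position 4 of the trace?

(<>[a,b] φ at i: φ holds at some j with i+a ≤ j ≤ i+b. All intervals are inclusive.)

Check (C & B) at each j in [4,11]:
  j=4: false
  j=5: false
  j=6: false
  j=7: false
  j=8: false
  j=9: false
  j=10: false
  j=11: false
No position in the window satisfies it → formula fails.

No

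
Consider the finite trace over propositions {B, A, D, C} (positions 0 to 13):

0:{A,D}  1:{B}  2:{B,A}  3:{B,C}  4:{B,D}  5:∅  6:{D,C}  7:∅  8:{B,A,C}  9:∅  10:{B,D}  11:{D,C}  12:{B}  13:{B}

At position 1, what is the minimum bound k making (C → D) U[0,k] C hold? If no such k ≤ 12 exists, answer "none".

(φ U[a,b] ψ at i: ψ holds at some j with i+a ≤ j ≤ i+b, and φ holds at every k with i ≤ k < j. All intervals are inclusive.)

Need earliest j ≥ 1 with C, and (C → D) at every k in [1,j-1].
  j=1: rhs fails.
  j=2: rhs fails.
  j=3: rhs holds; lhs holds on [1,2]. k = 2.

2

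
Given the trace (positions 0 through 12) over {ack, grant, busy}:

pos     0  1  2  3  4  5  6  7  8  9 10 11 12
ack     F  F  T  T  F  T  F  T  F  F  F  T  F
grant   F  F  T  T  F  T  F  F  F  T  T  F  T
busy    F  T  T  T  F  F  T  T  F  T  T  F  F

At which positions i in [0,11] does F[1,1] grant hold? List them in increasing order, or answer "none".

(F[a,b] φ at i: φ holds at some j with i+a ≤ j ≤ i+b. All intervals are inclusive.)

Evaluate at each i in [0,11]:
  i=0: ✗ (none in [1,1])
  i=1: ✓ (witness j=2)
  i=2: ✓ (witness j=3)
  i=3: ✗ (none in [4,4])
  i=4: ✓ (witness j=5)
  i=5: ✗ (none in [6,6])
  i=6: ✗ (none in [7,7])
  i=7: ✗ (none in [8,8])
  i=8: ✓ (witness j=9)
  i=9: ✓ (witness j=10)
  i=10: ✗ (none in [11,11])
  i=11: ✓ (witness j=12)

1, 2, 4, 8, 9, 11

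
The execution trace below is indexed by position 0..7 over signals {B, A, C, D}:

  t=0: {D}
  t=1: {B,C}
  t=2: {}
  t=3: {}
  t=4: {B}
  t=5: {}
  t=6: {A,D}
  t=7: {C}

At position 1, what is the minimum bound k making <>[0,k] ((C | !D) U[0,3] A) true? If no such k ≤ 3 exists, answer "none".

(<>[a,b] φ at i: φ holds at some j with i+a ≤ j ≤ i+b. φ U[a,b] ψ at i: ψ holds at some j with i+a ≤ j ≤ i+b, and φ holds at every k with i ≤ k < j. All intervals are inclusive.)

2

Scan j = 1,2,… for ((C | !D) U[0,3] A):
  j=1: fails
  j=2: fails
  j=3: holds
First hit at j=3, so smallest k = 3-1 = 2.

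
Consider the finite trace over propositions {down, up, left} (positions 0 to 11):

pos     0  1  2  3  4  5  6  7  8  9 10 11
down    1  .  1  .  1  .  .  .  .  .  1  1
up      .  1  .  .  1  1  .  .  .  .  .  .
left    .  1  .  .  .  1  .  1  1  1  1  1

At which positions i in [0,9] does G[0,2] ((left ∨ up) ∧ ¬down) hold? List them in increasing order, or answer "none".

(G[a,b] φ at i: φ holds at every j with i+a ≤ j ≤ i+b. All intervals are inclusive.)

Evaluate at each i in [0,9]:
  i=0: ✗ (fails at j=0)
  i=1: ✗ (fails at j=2)
  i=2: ✗ (fails at j=2)
  i=3: ✗ (fails at j=3)
  i=4: ✗ (fails at j=4)
  i=5: ✗ (fails at j=6)
  i=6: ✗ (fails at j=6)
  i=7: ✓ (all of [7,9])
  i=8: ✗ (fails at j=10)
  i=9: ✗ (fails at j=10)

7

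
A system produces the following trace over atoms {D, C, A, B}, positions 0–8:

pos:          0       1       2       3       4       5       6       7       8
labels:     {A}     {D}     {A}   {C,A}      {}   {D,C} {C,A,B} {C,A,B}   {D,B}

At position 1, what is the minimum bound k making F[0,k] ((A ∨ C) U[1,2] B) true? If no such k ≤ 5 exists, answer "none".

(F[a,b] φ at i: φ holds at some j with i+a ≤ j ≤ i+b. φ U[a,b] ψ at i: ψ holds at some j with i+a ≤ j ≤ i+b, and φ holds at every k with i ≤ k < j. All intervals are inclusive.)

4

Scan j = 1,2,… for ((A ∨ C) U[1,2] B):
  j=1: fails
  j=2: fails
  j=3: fails
  j=4: fails
  j=5: holds
First hit at j=5, so smallest k = 5-1 = 4.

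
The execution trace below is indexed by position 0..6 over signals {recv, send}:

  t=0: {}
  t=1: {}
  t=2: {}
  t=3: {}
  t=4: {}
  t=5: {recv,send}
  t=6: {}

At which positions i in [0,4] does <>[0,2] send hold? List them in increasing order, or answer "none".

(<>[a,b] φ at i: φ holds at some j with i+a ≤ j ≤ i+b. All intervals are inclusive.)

3, 4

Evaluate at each i in [0,4]:
  i=0: ✗ (none in [0,2])
  i=1: ✗ (none in [1,3])
  i=2: ✗ (none in [2,4])
  i=3: ✓ (witness j=5)
  i=4: ✓ (witness j=5)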